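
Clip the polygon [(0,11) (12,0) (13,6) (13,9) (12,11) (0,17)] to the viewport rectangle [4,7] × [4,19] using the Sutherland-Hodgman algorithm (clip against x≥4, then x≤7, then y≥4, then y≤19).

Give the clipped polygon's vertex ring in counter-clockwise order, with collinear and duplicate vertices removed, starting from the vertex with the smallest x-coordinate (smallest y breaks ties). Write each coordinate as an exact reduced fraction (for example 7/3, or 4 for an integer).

1. After x ≥ 4: [(4,22/3) (12,0) (13,6) (13,9) (12,11) (4,15)]
2. After x ≤ 7: [(4,22/3) (7,55/12) (7,27/2) (4,15)]
3. After y ≥ 4: [(4,22/3) (7,55/12) (7,27/2) (4,15)]
4. After y ≤ 19: [(4,22/3) (7,55/12) (7,27/2) (4,15)]
5. Canonical ring: [(4,22/3) (7,55/12) (7,27/2) (4,15)]

Clipped polygon: [(4,22/3) (7,55/12) (7,27/2) (4,15)]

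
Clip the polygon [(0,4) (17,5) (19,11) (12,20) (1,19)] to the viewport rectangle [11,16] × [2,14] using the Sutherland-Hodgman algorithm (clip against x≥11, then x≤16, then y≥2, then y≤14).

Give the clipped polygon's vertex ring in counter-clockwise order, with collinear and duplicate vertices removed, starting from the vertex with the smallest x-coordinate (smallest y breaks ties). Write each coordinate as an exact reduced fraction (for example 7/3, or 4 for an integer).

Clipped polygon: [(11,79/17) (16,84/17) (16,14) (11,14)]

1. After x ≥ 11: [(11,79/17) (17,5) (19,11) (12,20) (11,219/11)]
2. After x ≤ 16: [(11,79/17) (16,84/17) (16,104/7) (12,20) (11,219/11)]
3. After y ≥ 2: [(11,79/17) (16,84/17) (16,104/7) (12,20) (11,219/11)]
4. After y ≤ 14: [(11,14) (11,79/17) (16,84/17) (16,14)]
5. Canonical ring: [(11,79/17) (16,84/17) (16,14) (11,14)]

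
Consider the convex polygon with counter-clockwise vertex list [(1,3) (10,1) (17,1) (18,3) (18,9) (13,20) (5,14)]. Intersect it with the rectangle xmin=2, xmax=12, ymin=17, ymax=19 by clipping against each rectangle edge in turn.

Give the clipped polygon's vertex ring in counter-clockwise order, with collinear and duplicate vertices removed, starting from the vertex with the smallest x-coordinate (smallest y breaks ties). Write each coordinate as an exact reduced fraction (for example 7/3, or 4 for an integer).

Clipped polygon: [(9,17) (12,17) (12,19) (35/3,19)]

1. After x ≥ 2: [(2,23/4) (2,25/9) (10,1) (17,1) (18,3) (18,9) (13,20) (5,14)]
2. After x ≤ 12: [(2,23/4) (2,25/9) (10,1) (12,1) (12,77/4) (5,14)]
3. After y ≥ 17: [(12,17) (12,77/4) (9,17)]
4. After y ≤ 19: [(12,17) (12,19) (35/3,19) (9,17)]
5. Canonical ring: [(9,17) (12,17) (12,19) (35/3,19)]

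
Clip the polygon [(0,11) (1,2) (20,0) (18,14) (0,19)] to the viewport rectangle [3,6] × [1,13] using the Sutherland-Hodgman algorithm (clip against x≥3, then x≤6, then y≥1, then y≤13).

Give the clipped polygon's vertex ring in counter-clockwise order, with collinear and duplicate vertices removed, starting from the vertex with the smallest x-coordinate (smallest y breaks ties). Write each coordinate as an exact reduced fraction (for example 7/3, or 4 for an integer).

1. After x ≥ 3: [(3,34/19) (20,0) (18,14) (3,109/6)]
2. After x ≤ 6: [(3,34/19) (6,28/19) (6,52/3) (3,109/6)]
3. After y ≥ 1: [(3,34/19) (6,28/19) (6,52/3) (3,109/6)]
4. After y ≤ 13: [(3,13) (3,34/19) (6,28/19) (6,13)]
5. Canonical ring: [(3,34/19) (6,28/19) (6,13) (3,13)]

Clipped polygon: [(3,34/19) (6,28/19) (6,13) (3,13)]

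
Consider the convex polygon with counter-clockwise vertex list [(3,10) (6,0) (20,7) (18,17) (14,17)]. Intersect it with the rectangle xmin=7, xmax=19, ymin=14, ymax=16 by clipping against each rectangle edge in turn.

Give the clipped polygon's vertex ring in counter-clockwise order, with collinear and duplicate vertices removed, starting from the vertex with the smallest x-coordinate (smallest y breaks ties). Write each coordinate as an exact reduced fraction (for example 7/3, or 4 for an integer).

1. After x ≥ 7: [(7,138/11) (7,1/2) (20,7) (18,17) (14,17)]
2. After x ≤ 19: [(7,138/11) (7,1/2) (19,13/2) (19,12) (18,17) (14,17)]
3. After y ≥ 14: [(65/7,14) (93/5,14) (18,17) (14,17)]
4. After y ≤ 16: [(87/7,16) (65/7,14) (93/5,14) (91/5,16)]
5. Canonical ring: [(65/7,14) (93/5,14) (91/5,16) (87/7,16)]

Clipped polygon: [(65/7,14) (93/5,14) (91/5,16) (87/7,16)]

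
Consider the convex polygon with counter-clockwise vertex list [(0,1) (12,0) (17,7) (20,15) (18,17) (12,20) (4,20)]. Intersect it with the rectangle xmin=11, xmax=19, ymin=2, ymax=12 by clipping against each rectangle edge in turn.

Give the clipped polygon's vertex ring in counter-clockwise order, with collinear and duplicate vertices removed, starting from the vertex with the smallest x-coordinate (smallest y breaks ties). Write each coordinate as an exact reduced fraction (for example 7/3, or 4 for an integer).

1. After x ≥ 11: [(11,1/12) (12,0) (17,7) (20,15) (18,17) (12,20) (11,20)]
2. After x ≤ 19: [(11,1/12) (12,0) (17,7) (19,37/3) (19,16) (18,17) (12,20) (11,20)]
3. After y ≥ 2: [(11,2) (94/7,2) (17,7) (19,37/3) (19,16) (18,17) (12,20) (11,20)]
4. After y ≤ 12: [(11,12) (11,2) (94/7,2) (17,7) (151/8,12)]
5. Canonical ring: [(11,2) (94/7,2) (17,7) (151/8,12) (11,12)]

Clipped polygon: [(11,2) (94/7,2) (17,7) (151/8,12) (11,12)]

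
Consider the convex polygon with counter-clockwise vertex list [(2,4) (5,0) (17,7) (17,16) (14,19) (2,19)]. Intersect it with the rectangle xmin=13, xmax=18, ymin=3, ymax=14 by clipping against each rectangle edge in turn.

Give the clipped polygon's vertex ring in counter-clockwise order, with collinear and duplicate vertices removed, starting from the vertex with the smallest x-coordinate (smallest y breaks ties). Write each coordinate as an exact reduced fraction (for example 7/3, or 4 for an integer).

Clipped polygon: [(13,14/3) (17,7) (17,14) (13,14)]

1. After x ≥ 13: [(13,14/3) (17,7) (17,16) (14,19) (13,19)]
2. After x ≤ 18: [(13,14/3) (17,7) (17,16) (14,19) (13,19)]
3. After y ≥ 3: [(13,14/3) (17,7) (17,16) (14,19) (13,19)]
4. After y ≤ 14: [(13,14) (13,14/3) (17,7) (17,14)]
5. Canonical ring: [(13,14/3) (17,7) (17,14) (13,14)]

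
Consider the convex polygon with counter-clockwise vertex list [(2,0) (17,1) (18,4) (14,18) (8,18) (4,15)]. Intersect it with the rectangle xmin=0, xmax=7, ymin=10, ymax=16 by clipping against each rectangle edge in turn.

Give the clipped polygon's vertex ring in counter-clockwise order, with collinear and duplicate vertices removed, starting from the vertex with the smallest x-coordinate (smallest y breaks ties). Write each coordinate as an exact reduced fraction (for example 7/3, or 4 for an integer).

Clipped polygon: [(10/3,10) (7,10) (7,16) (16/3,16) (4,15)]

1. After x ≥ 0: [(2,0) (17,1) (18,4) (14,18) (8,18) (4,15)]
2. After x ≤ 7: [(2,0) (7,1/3) (7,69/4) (4,15)]
3. After y ≥ 10: [(10/3,10) (7,10) (7,69/4) (4,15)]
4. After y ≤ 16: [(10/3,10) (7,10) (7,16) (16/3,16) (4,15)]
5. Canonical ring: [(10/3,10) (7,10) (7,16) (16/3,16) (4,15)]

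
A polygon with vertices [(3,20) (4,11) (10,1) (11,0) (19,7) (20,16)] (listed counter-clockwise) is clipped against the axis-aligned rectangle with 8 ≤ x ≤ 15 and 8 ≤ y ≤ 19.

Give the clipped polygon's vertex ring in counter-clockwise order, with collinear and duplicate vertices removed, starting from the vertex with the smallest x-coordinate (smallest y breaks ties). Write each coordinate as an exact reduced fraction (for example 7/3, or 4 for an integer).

1. After x ≥ 8: [(8,320/17) (8,13/3) (10,1) (11,0) (19,7) (20,16)]
2. After x ≤ 15: [(15,292/17) (8,320/17) (8,13/3) (10,1) (11,0) (15,7/2)]
3. After y ≥ 8: [(15,8) (15,292/17) (8,320/17) (8,8)]
4. After y ≤ 19: [(15,8) (15,292/17) (8,320/17) (8,8)]
5. Canonical ring: [(8,8) (15,8) (15,292/17) (8,320/17)]

Clipped polygon: [(8,8) (15,8) (15,292/17) (8,320/17)]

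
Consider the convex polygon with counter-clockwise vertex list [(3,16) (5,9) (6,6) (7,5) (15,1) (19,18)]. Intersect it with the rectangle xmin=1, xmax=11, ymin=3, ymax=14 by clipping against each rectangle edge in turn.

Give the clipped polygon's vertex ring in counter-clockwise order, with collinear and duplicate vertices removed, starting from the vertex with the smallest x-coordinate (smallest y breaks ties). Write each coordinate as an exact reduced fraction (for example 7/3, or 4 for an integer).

Clipped polygon: [(25/7,14) (5,9) (6,6) (7,5) (11,3) (11,14)]

1. After x ≥ 1: [(3,16) (5,9) (6,6) (7,5) (15,1) (19,18)]
2. After x ≤ 11: [(11,17) (3,16) (5,9) (6,6) (7,5) (11,3)]
3. After y ≥ 3: [(11,17) (3,16) (5,9) (6,6) (7,5) (11,3)]
4. After y ≤ 14: [(11,14) (25/7,14) (5,9) (6,6) (7,5) (11,3)]
5. Canonical ring: [(25/7,14) (5,9) (6,6) (7,5) (11,3) (11,14)]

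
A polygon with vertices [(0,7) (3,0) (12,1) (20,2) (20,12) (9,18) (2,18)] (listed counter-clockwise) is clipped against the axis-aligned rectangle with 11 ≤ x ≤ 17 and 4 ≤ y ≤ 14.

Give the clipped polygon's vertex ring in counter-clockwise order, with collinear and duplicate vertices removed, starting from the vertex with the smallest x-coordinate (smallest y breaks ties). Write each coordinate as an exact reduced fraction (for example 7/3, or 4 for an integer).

1. After x ≥ 11: [(11,8/9) (12,1) (20,2) (20,12) (11,186/11)]
2. After x ≤ 17: [(11,8/9) (12,1) (17,13/8) (17,150/11) (11,186/11)]
3. After y ≥ 4: [(11,4) (17,4) (17,150/11) (11,186/11)]
4. After y ≤ 14: [(11,14) (11,4) (17,4) (17,150/11) (49/3,14)]
5. Canonical ring: [(11,4) (17,4) (17,150/11) (49/3,14) (11,14)]

Clipped polygon: [(11,4) (17,4) (17,150/11) (49/3,14) (11,14)]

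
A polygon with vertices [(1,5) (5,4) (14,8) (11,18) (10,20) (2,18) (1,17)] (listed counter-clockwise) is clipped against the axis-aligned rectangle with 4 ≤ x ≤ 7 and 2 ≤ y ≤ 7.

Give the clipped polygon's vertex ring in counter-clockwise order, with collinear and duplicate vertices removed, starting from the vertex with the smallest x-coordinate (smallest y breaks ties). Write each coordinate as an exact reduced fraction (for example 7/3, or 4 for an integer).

Clipped polygon: [(4,17/4) (5,4) (7,44/9) (7,7) (4,7)]

1. After x ≥ 4: [(4,17/4) (5,4) (14,8) (11,18) (10,20) (4,37/2)]
2. After x ≤ 7: [(4,17/4) (5,4) (7,44/9) (7,77/4) (4,37/2)]
3. After y ≥ 2: [(4,17/4) (5,4) (7,44/9) (7,77/4) (4,37/2)]
4. After y ≤ 7: [(4,7) (4,17/4) (5,4) (7,44/9) (7,7)]
5. Canonical ring: [(4,17/4) (5,4) (7,44/9) (7,7) (4,7)]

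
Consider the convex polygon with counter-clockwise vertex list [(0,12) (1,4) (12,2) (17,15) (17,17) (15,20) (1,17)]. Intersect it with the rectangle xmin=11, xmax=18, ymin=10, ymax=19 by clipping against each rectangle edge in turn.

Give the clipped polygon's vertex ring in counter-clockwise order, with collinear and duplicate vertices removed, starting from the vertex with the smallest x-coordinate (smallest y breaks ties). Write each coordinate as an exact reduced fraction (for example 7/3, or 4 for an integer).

Clipped polygon: [(11,10) (196/13,10) (17,15) (17,17) (47/3,19) (11,19)]

1. After x ≥ 11: [(11,24/11) (12,2) (17,15) (17,17) (15,20) (11,134/7)]
2. After x ≤ 18: [(11,24/11) (12,2) (17,15) (17,17) (15,20) (11,134/7)]
3. After y ≥ 10: [(11,10) (196/13,10) (17,15) (17,17) (15,20) (11,134/7)]
4. After y ≤ 19: [(11,19) (11,10) (196/13,10) (17,15) (17,17) (47/3,19)]
5. Canonical ring: [(11,10) (196/13,10) (17,15) (17,17) (47/3,19) (11,19)]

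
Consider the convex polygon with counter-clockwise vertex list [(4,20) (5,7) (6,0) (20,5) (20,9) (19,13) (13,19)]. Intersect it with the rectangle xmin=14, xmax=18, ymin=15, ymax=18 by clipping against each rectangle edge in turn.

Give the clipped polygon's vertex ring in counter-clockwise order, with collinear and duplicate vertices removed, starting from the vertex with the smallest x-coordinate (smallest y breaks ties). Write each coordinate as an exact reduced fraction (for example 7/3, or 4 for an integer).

1. After x ≥ 14: [(14,20/7) (20,5) (20,9) (19,13) (14,18)]
2. After x ≤ 18: [(14,20/7) (18,30/7) (18,14) (14,18)]
3. After y ≥ 15: [(14,15) (17,15) (14,18)]
4. After y ≤ 18: [(14,15) (17,15) (14,18)]
5. Canonical ring: [(14,15) (17,15) (14,18)]

Clipped polygon: [(14,15) (17,15) (14,18)]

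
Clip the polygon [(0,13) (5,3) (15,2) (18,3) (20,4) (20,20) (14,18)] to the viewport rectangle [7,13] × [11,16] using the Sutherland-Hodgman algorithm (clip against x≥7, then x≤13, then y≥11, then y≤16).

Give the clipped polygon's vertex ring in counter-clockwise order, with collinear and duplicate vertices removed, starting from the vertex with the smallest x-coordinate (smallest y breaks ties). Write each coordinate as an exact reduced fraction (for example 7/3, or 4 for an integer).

1. After x ≥ 7: [(7,31/2) (7,14/5) (15,2) (18,3) (20,4) (20,20) (14,18)]
2. After x ≤ 13: [(13,247/14) (7,31/2) (7,14/5) (13,11/5)]
3. After y ≥ 11: [(13,11) (13,247/14) (7,31/2) (7,11)]
4. After y ≤ 16: [(13,11) (13,16) (42/5,16) (7,31/2) (7,11)]
5. Canonical ring: [(7,11) (13,11) (13,16) (42/5,16) (7,31/2)]

Clipped polygon: [(7,11) (13,11) (13,16) (42/5,16) (7,31/2)]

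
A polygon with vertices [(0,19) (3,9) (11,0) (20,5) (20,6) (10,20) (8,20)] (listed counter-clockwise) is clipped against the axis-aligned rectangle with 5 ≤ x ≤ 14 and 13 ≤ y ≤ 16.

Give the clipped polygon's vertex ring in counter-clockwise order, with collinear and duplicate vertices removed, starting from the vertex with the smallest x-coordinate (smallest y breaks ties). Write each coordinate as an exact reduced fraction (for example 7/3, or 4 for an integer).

Clipped polygon: [(5,13) (14,13) (14,72/5) (90/7,16) (5,16)]

1. After x ≥ 5: [(5,157/8) (5,27/4) (11,0) (20,5) (20,6) (10,20) (8,20)]
2. After x ≤ 14: [(5,157/8) (5,27/4) (11,0) (14,5/3) (14,72/5) (10,20) (8,20)]
3. After y ≥ 13: [(5,157/8) (5,13) (14,13) (14,72/5) (10,20) (8,20)]
4. After y ≤ 16: [(5,16) (5,13) (14,13) (14,72/5) (90/7,16)]
5. Canonical ring: [(5,13) (14,13) (14,72/5) (90/7,16) (5,16)]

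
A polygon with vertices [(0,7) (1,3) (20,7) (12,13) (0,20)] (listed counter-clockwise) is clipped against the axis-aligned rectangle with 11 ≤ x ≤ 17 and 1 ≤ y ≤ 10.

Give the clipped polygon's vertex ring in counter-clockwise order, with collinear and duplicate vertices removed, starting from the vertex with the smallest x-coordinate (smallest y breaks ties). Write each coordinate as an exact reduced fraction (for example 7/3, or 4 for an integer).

1. After x ≥ 11: [(11,97/19) (20,7) (12,13) (11,163/12)]
2. After x ≤ 17: [(11,97/19) (17,121/19) (17,37/4) (12,13) (11,163/12)]
3. After y ≥ 1: [(11,97/19) (17,121/19) (17,37/4) (12,13) (11,163/12)]
4. After y ≤ 10: [(11,10) (11,97/19) (17,121/19) (17,37/4) (16,10)]
5. Canonical ring: [(11,97/19) (17,121/19) (17,37/4) (16,10) (11,10)]

Clipped polygon: [(11,97/19) (17,121/19) (17,37/4) (16,10) (11,10)]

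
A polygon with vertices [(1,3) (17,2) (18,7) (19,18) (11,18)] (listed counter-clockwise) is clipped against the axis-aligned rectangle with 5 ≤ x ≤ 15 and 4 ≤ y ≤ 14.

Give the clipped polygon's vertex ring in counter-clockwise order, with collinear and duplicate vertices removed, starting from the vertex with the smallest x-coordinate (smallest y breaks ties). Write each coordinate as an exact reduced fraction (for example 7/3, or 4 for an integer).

1. After x ≥ 5: [(5,9) (5,11/4) (17,2) (18,7) (19,18) (11,18)]
2. After x ≤ 15: [(5,9) (5,11/4) (15,17/8) (15,18) (11,18)]
3. After y ≥ 4: [(5,9) (5,4) (15,4) (15,18) (11,18)]
4. After y ≤ 14: [(25/3,14) (5,9) (5,4) (15,4) (15,14)]
5. Canonical ring: [(5,4) (15,4) (15,14) (25/3,14) (5,9)]

Clipped polygon: [(5,4) (15,4) (15,14) (25/3,14) (5,9)]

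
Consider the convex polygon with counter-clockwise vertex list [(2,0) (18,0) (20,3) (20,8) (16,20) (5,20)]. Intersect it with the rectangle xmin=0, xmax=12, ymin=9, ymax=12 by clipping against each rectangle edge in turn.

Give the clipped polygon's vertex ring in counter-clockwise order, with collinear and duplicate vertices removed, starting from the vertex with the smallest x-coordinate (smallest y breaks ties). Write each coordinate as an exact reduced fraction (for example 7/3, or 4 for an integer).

1. After x ≥ 0: [(2,0) (18,0) (20,3) (20,8) (16,20) (5,20)]
2. After x ≤ 12: [(2,0) (12,0) (12,20) (5,20)]
3. After y ≥ 9: [(67/20,9) (12,9) (12,20) (5,20)]
4. After y ≤ 12: [(19/5,12) (67/20,9) (12,9) (12,12)]
5. Canonical ring: [(67/20,9) (12,9) (12,12) (19/5,12)]

Clipped polygon: [(67/20,9) (12,9) (12,12) (19/5,12)]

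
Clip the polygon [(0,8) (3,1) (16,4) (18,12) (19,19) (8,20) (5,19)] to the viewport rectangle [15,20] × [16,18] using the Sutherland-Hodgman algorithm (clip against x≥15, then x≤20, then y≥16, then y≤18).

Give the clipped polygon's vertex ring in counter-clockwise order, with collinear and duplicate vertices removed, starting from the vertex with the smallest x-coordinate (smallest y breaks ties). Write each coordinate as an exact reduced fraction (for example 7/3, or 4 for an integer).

Clipped polygon: [(15,16) (130/7,16) (132/7,18) (15,18)]

1. After x ≥ 15: [(15,49/13) (16,4) (18,12) (19,19) (15,213/11)]
2. After x ≤ 20: [(15,49/13) (16,4) (18,12) (19,19) (15,213/11)]
3. After y ≥ 16: [(15,16) (130/7,16) (19,19) (15,213/11)]
4. After y ≤ 18: [(15,18) (15,16) (130/7,16) (132/7,18)]
5. Canonical ring: [(15,16) (130/7,16) (132/7,18) (15,18)]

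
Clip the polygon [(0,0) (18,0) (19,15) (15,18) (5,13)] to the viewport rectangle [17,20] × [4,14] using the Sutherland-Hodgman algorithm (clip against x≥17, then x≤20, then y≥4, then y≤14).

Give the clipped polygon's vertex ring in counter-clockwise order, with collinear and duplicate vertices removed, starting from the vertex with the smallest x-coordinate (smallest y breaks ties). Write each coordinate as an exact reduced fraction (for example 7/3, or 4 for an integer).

Clipped polygon: [(17,4) (274/15,4) (284/15,14) (17,14)]

1. After x ≥ 17: [(17,0) (18,0) (19,15) (17,33/2)]
2. After x ≤ 20: [(17,0) (18,0) (19,15) (17,33/2)]
3. After y ≥ 4: [(17,4) (274/15,4) (19,15) (17,33/2)]
4. After y ≤ 14: [(17,14) (17,4) (274/15,4) (284/15,14)]
5. Canonical ring: [(17,4) (274/15,4) (284/15,14) (17,14)]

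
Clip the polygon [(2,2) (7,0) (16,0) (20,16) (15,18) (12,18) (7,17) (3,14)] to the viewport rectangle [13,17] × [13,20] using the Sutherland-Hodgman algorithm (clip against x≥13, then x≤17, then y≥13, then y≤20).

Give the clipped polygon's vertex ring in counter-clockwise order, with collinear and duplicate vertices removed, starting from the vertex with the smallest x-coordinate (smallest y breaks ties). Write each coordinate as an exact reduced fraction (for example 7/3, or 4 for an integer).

Clipped polygon: [(13,13) (17,13) (17,86/5) (15,18) (13,18)]

1. After x ≥ 13: [(13,0) (16,0) (20,16) (15,18) (13,18)]
2. After x ≤ 17: [(13,0) (16,0) (17,4) (17,86/5) (15,18) (13,18)]
3. After y ≥ 13: [(13,13) (17,13) (17,86/5) (15,18) (13,18)]
4. After y ≤ 20: [(13,13) (17,13) (17,86/5) (15,18) (13,18)]
5. Canonical ring: [(13,13) (17,13) (17,86/5) (15,18) (13,18)]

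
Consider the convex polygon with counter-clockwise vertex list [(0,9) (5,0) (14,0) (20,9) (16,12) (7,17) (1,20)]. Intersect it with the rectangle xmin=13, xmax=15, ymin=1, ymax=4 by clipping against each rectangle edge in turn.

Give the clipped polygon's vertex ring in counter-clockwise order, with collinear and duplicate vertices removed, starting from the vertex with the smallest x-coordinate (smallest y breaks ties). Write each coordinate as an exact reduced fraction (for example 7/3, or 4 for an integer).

Clipped polygon: [(13,1) (44/3,1) (15,3/2) (15,4) (13,4)]

1. After x ≥ 13: [(13,0) (14,0) (20,9) (16,12) (13,41/3)]
2. After x ≤ 15: [(13,0) (14,0) (15,3/2) (15,113/9) (13,41/3)]
3. After y ≥ 1: [(13,1) (44/3,1) (15,3/2) (15,113/9) (13,41/3)]
4. After y ≤ 4: [(13,4) (13,1) (44/3,1) (15,3/2) (15,4)]
5. Canonical ring: [(13,1) (44/3,1) (15,3/2) (15,4) (13,4)]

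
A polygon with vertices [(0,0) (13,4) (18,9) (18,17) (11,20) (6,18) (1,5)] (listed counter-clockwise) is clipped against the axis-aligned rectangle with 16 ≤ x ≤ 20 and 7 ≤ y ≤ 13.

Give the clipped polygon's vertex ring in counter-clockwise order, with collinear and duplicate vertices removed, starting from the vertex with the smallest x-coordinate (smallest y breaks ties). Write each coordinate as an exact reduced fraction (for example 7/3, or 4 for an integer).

1. After x ≥ 16: [(16,7) (18,9) (18,17) (16,125/7)]
2. After x ≤ 20: [(16,7) (18,9) (18,17) (16,125/7)]
3. After y ≥ 7: [(16,7) (18,9) (18,17) (16,125/7)]
4. After y ≤ 13: [(16,13) (16,7) (18,9) (18,13)]
5. Canonical ring: [(16,7) (18,9) (18,13) (16,13)]

Clipped polygon: [(16,7) (18,9) (18,13) (16,13)]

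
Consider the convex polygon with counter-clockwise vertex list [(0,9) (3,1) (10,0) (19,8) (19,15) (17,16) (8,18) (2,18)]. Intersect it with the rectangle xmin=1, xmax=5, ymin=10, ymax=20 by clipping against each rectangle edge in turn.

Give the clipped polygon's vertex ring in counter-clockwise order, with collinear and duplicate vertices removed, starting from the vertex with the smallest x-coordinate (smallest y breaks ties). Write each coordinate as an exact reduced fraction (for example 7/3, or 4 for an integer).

Clipped polygon: [(1,10) (5,10) (5,18) (2,18) (1,27/2)]

1. After x ≥ 1: [(1,27/2) (1,19/3) (3,1) (10,0) (19,8) (19,15) (17,16) (8,18) (2,18)]
2. After x ≤ 5: [(1,27/2) (1,19/3) (3,1) (5,5/7) (5,18) (2,18)]
3. After y ≥ 10: [(1,27/2) (1,10) (5,10) (5,18) (2,18)]
4. After y ≤ 20: [(1,27/2) (1,10) (5,10) (5,18) (2,18)]
5. Canonical ring: [(1,10) (5,10) (5,18) (2,18) (1,27/2)]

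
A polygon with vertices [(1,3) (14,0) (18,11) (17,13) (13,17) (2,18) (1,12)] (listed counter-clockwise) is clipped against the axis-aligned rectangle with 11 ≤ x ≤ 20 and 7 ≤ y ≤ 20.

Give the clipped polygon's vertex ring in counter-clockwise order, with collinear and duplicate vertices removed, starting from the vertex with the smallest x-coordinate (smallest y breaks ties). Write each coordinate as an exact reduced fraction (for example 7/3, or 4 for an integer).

Clipped polygon: [(11,7) (182/11,7) (18,11) (17,13) (13,17) (11,189/11)]

1. After x ≥ 11: [(11,9/13) (14,0) (18,11) (17,13) (13,17) (11,189/11)]
2. After x ≤ 20: [(11,9/13) (14,0) (18,11) (17,13) (13,17) (11,189/11)]
3. After y ≥ 7: [(11,7) (182/11,7) (18,11) (17,13) (13,17) (11,189/11)]
4. After y ≤ 20: [(11,7) (182/11,7) (18,11) (17,13) (13,17) (11,189/11)]
5. Canonical ring: [(11,7) (182/11,7) (18,11) (17,13) (13,17) (11,189/11)]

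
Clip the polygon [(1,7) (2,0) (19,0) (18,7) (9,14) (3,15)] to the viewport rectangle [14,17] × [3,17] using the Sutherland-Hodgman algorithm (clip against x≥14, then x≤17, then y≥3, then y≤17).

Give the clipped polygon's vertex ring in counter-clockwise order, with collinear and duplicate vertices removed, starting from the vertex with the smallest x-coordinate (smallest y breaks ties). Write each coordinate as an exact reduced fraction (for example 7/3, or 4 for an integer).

1. After x ≥ 14: [(14,0) (19,0) (18,7) (14,91/9)]
2. After x ≤ 17: [(14,0) (17,0) (17,70/9) (14,91/9)]
3. After y ≥ 3: [(14,3) (17,3) (17,70/9) (14,91/9)]
4. After y ≤ 17: [(14,3) (17,3) (17,70/9) (14,91/9)]
5. Canonical ring: [(14,3) (17,3) (17,70/9) (14,91/9)]

Clipped polygon: [(14,3) (17,3) (17,70/9) (14,91/9)]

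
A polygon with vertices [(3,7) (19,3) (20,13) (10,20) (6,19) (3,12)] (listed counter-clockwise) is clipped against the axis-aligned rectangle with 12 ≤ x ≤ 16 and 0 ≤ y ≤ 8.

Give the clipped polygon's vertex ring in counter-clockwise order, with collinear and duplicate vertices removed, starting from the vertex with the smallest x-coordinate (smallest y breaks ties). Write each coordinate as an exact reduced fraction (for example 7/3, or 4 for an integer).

Clipped polygon: [(12,19/4) (16,15/4) (16,8) (12,8)]

1. After x ≥ 12: [(12,19/4) (19,3) (20,13) (12,93/5)]
2. After x ≤ 16: [(12,19/4) (16,15/4) (16,79/5) (12,93/5)]
3. After y ≥ 0: [(12,19/4) (16,15/4) (16,79/5) (12,93/5)]
4. After y ≤ 8: [(12,8) (12,19/4) (16,15/4) (16,8)]
5. Canonical ring: [(12,19/4) (16,15/4) (16,8) (12,8)]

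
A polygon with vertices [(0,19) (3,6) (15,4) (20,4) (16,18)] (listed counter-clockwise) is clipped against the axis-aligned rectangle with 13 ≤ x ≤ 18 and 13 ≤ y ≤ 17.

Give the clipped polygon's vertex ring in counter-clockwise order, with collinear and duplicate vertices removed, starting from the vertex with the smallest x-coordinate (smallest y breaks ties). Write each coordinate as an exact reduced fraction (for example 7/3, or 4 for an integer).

Clipped polygon: [(13,13) (122/7,13) (114/7,17) (13,17)]

1. After x ≥ 13: [(13,291/16) (13,13/3) (15,4) (20,4) (16,18)]
2. After x ≤ 18: [(13,291/16) (13,13/3) (15,4) (18,4) (18,11) (16,18)]
3. After y ≥ 13: [(13,291/16) (13,13) (122/7,13) (16,18)]
4. After y ≤ 17: [(13,17) (13,13) (122/7,13) (114/7,17)]
5. Canonical ring: [(13,13) (122/7,13) (114/7,17) (13,17)]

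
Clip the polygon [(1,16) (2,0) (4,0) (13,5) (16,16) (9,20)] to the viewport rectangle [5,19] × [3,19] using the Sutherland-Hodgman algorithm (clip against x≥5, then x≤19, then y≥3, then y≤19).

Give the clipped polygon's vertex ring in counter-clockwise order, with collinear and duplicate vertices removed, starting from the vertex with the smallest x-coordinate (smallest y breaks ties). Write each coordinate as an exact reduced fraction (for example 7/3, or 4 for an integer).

Clipped polygon: [(5,3) (47/5,3) (13,5) (16,16) (43/4,19) (7,19) (5,18)]

1. After x ≥ 5: [(5,18) (5,5/9) (13,5) (16,16) (9,20)]
2. After x ≤ 19: [(5,18) (5,5/9) (13,5) (16,16) (9,20)]
3. After y ≥ 3: [(5,18) (5,3) (47/5,3) (13,5) (16,16) (9,20)]
4. After y ≤ 19: [(7,19) (5,18) (5,3) (47/5,3) (13,5) (16,16) (43/4,19)]
5. Canonical ring: [(5,3) (47/5,3) (13,5) (16,16) (43/4,19) (7,19) (5,18)]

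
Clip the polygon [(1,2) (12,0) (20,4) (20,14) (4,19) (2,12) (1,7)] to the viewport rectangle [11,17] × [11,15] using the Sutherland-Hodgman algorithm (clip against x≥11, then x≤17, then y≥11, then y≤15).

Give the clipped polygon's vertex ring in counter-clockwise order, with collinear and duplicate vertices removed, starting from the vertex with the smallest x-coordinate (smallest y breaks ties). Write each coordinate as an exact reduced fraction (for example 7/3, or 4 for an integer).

Clipped polygon: [(11,11) (17,11) (17,239/16) (84/5,15) (11,15)]

1. After x ≥ 11: [(11,2/11) (12,0) (20,4) (20,14) (11,269/16)]
2. After x ≤ 17: [(11,2/11) (12,0) (17,5/2) (17,239/16) (11,269/16)]
3. After y ≥ 11: [(11,11) (17,11) (17,239/16) (11,269/16)]
4. After y ≤ 15: [(11,15) (11,11) (17,11) (17,239/16) (84/5,15)]
5. Canonical ring: [(11,11) (17,11) (17,239/16) (84/5,15) (11,15)]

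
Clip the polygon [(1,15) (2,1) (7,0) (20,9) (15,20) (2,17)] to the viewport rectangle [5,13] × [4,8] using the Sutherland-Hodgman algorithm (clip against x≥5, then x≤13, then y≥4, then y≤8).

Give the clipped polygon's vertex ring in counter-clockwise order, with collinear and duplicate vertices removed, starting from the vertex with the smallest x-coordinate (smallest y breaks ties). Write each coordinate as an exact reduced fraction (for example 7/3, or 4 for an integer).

Clipped polygon: [(5,4) (115/9,4) (13,54/13) (13,8) (5,8)]

1. After x ≥ 5: [(5,2/5) (7,0) (20,9) (15,20) (5,230/13)]
2. After x ≤ 13: [(5,2/5) (7,0) (13,54/13) (13,254/13) (5,230/13)]
3. After y ≥ 4: [(5,4) (115/9,4) (13,54/13) (13,254/13) (5,230/13)]
4. After y ≤ 8: [(5,8) (5,4) (115/9,4) (13,54/13) (13,8)]
5. Canonical ring: [(5,4) (115/9,4) (13,54/13) (13,8) (5,8)]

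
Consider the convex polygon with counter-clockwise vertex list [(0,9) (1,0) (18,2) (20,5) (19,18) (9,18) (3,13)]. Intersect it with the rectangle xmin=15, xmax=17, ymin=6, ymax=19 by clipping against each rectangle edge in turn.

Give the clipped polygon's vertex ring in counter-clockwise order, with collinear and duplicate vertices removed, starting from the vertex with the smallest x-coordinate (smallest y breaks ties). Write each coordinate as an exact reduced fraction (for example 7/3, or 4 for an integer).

1. After x ≥ 15: [(15,28/17) (18,2) (20,5) (19,18) (15,18)]
2. After x ≤ 17: [(15,28/17) (17,32/17) (17,18) (15,18)]
3. After y ≥ 6: [(15,6) (17,6) (17,18) (15,18)]
4. After y ≤ 19: [(15,6) (17,6) (17,18) (15,18)]
5. Canonical ring: [(15,6) (17,6) (17,18) (15,18)]

Clipped polygon: [(15,6) (17,6) (17,18) (15,18)]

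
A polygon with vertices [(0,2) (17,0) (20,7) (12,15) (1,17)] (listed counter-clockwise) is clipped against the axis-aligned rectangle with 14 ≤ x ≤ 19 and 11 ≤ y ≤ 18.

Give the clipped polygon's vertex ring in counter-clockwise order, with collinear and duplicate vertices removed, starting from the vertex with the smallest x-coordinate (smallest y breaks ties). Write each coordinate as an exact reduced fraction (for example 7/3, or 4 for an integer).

1. After x ≥ 14: [(14,6/17) (17,0) (20,7) (14,13)]
2. After x ≤ 19: [(14,6/17) (17,0) (19,14/3) (19,8) (14,13)]
3. After y ≥ 11: [(14,11) (16,11) (14,13)]
4. After y ≤ 18: [(14,11) (16,11) (14,13)]
5. Canonical ring: [(14,11) (16,11) (14,13)]

Clipped polygon: [(14,11) (16,11) (14,13)]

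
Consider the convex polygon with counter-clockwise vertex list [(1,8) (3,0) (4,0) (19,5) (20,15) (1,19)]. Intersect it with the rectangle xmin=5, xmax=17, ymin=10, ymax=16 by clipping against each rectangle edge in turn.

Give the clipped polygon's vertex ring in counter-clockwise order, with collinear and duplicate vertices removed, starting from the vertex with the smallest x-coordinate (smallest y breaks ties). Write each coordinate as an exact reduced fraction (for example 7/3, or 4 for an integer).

1. After x ≥ 5: [(5,1/3) (19,5) (20,15) (5,345/19)]
2. After x ≤ 17: [(5,1/3) (17,13/3) (17,297/19) (5,345/19)]
3. After y ≥ 10: [(5,10) (17,10) (17,297/19) (5,345/19)]
4. After y ≤ 16: [(5,16) (5,10) (17,10) (17,297/19) (61/4,16)]
5. Canonical ring: [(5,10) (17,10) (17,297/19) (61/4,16) (5,16)]

Clipped polygon: [(5,10) (17,10) (17,297/19) (61/4,16) (5,16)]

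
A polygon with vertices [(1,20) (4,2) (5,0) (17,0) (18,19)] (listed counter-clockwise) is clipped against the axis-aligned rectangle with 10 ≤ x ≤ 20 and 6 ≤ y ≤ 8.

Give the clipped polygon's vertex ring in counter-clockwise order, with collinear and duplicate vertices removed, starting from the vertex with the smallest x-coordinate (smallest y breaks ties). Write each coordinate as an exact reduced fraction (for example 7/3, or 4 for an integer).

Clipped polygon: [(10,6) (329/19,6) (331/19,8) (10,8)]

1. After x ≥ 10: [(10,331/17) (10,0) (17,0) (18,19)]
2. After x ≤ 20: [(10,331/17) (10,0) (17,0) (18,19)]
3. After y ≥ 6: [(10,331/17) (10,6) (329/19,6) (18,19)]
4. After y ≤ 8: [(10,8) (10,6) (329/19,6) (331/19,8)]
5. Canonical ring: [(10,6) (329/19,6) (331/19,8) (10,8)]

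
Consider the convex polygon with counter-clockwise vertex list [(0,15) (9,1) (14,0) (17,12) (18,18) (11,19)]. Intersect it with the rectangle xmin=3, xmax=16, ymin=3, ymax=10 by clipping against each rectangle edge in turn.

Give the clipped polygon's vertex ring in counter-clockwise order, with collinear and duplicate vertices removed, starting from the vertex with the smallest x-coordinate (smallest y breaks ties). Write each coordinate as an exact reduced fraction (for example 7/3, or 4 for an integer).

1. After x ≥ 3: [(3,177/11) (3,31/3) (9,1) (14,0) (17,12) (18,18) (11,19)]
2. After x ≤ 16: [(3,177/11) (3,31/3) (9,1) (14,0) (16,8) (16,128/7) (11,19)]
3. After y ≥ 3: [(3,177/11) (3,31/3) (54/7,3) (59/4,3) (16,8) (16,128/7) (11,19)]
4. After y ≤ 10: [(45/14,10) (54/7,3) (59/4,3) (16,8) (16,10)]
5. Canonical ring: [(45/14,10) (54/7,3) (59/4,3) (16,8) (16,10)]

Clipped polygon: [(45/14,10) (54/7,3) (59/4,3) (16,8) (16,10)]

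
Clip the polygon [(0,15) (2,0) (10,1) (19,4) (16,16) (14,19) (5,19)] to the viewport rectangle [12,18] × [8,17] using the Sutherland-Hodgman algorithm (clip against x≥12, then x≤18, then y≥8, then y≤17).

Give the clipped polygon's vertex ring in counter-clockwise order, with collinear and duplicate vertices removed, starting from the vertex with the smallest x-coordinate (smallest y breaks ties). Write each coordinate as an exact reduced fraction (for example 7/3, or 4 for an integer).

1. After x ≥ 12: [(12,5/3) (19,4) (16,16) (14,19) (12,19)]
2. After x ≤ 18: [(12,5/3) (18,11/3) (18,8) (16,16) (14,19) (12,19)]
3. After y ≥ 8: [(12,8) (18,8) (18,8) (16,16) (14,19) (12,19)]
4. After y ≤ 17: [(12,17) (12,8) (18,8) (18,8) (16,16) (46/3,17)]
5. Canonical ring: [(12,8) (18,8) (16,16) (46/3,17) (12,17)]

Clipped polygon: [(12,8) (18,8) (16,16) (46/3,17) (12,17)]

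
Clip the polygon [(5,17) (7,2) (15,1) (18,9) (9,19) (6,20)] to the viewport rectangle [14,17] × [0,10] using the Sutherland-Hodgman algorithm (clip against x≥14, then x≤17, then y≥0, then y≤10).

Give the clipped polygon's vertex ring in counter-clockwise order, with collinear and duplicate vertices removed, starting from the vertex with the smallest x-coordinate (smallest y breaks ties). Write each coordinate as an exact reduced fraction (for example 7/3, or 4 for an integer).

1. After x ≥ 14: [(14,9/8) (15,1) (18,9) (14,121/9)]
2. After x ≤ 17: [(14,9/8) (15,1) (17,19/3) (17,91/9) (14,121/9)]
3. After y ≥ 0: [(14,9/8) (15,1) (17,19/3) (17,91/9) (14,121/9)]
4. After y ≤ 10: [(14,10) (14,9/8) (15,1) (17,19/3) (17,10)]
5. Canonical ring: [(14,9/8) (15,1) (17,19/3) (17,10) (14,10)]

Clipped polygon: [(14,9/8) (15,1) (17,19/3) (17,10) (14,10)]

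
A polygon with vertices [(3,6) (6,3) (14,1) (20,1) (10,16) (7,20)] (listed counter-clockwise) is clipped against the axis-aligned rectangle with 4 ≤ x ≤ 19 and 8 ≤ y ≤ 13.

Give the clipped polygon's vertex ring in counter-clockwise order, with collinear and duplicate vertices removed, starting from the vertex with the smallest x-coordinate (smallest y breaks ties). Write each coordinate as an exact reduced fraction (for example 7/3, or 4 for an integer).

Clipped polygon: [(4,8) (46/3,8) (12,13) (5,13) (4,19/2)]

1. After x ≥ 4: [(4,19/2) (4,5) (6,3) (14,1) (20,1) (10,16) (7,20)]
2. After x ≤ 19: [(4,19/2) (4,5) (6,3) (14,1) (19,1) (19,5/2) (10,16) (7,20)]
3. After y ≥ 8: [(4,19/2) (4,8) (46/3,8) (10,16) (7,20)]
4. After y ≤ 13: [(5,13) (4,19/2) (4,8) (46/3,8) (12,13)]
5. Canonical ring: [(4,8) (46/3,8) (12,13) (5,13) (4,19/2)]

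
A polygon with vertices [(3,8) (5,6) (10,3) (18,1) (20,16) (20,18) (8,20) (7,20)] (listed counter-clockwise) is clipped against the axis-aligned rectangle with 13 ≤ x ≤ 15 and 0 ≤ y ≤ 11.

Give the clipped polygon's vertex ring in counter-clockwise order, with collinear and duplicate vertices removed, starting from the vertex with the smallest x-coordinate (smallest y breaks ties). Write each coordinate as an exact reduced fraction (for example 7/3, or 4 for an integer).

Clipped polygon: [(13,9/4) (15,7/4) (15,11) (13,11)]

1. After x ≥ 13: [(13,9/4) (18,1) (20,16) (20,18) (13,115/6)]
2. After x ≤ 15: [(13,9/4) (15,7/4) (15,113/6) (13,115/6)]
3. After y ≥ 0: [(13,9/4) (15,7/4) (15,113/6) (13,115/6)]
4. After y ≤ 11: [(13,11) (13,9/4) (15,7/4) (15,11)]
5. Canonical ring: [(13,9/4) (15,7/4) (15,11) (13,11)]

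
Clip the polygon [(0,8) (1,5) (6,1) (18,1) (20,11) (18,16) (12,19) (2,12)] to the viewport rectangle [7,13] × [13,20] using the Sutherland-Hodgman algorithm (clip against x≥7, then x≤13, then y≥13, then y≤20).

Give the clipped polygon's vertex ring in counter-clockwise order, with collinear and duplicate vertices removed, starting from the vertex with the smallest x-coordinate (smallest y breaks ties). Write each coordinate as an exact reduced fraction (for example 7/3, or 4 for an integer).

Clipped polygon: [(7,13) (13,13) (13,37/2) (12,19) (7,31/2)]

1. After x ≥ 7: [(7,1) (18,1) (20,11) (18,16) (12,19) (7,31/2)]
2. After x ≤ 13: [(7,1) (13,1) (13,37/2) (12,19) (7,31/2)]
3. After y ≥ 13: [(7,13) (13,13) (13,37/2) (12,19) (7,31/2)]
4. After y ≤ 20: [(7,13) (13,13) (13,37/2) (12,19) (7,31/2)]
5. Canonical ring: [(7,13) (13,13) (13,37/2) (12,19) (7,31/2)]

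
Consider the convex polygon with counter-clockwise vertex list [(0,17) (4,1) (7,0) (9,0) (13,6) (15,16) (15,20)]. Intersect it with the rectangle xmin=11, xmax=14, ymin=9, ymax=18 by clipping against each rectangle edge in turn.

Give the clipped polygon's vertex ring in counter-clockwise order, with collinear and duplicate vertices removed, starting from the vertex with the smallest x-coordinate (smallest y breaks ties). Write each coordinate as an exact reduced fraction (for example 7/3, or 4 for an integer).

Clipped polygon: [(11,9) (68/5,9) (14,11) (14,18) (11,18)]

1. After x ≥ 11: [(11,96/5) (11,3) (13,6) (15,16) (15,20)]
2. After x ≤ 14: [(14,99/5) (11,96/5) (11,3) (13,6) (14,11)]
3. After y ≥ 9: [(14,99/5) (11,96/5) (11,9) (68/5,9) (14,11)]
4. After y ≤ 18: [(14,18) (11,18) (11,9) (68/5,9) (14,11)]
5. Canonical ring: [(11,9) (68/5,9) (14,11) (14,18) (11,18)]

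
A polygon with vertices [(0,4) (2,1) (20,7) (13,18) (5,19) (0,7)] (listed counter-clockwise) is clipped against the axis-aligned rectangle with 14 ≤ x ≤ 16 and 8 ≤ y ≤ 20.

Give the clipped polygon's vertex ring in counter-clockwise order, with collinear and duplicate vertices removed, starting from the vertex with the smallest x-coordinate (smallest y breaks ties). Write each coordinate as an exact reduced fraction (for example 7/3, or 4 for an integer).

Clipped polygon: [(14,8) (16,8) (16,93/7) (14,115/7)]

1. After x ≥ 14: [(14,5) (20,7) (14,115/7)]
2. After x ≤ 16: [(14,5) (16,17/3) (16,93/7) (14,115/7)]
3. After y ≥ 8: [(14,8) (16,8) (16,93/7) (14,115/7)]
4. After y ≤ 20: [(14,8) (16,8) (16,93/7) (14,115/7)]
5. Canonical ring: [(14,8) (16,8) (16,93/7) (14,115/7)]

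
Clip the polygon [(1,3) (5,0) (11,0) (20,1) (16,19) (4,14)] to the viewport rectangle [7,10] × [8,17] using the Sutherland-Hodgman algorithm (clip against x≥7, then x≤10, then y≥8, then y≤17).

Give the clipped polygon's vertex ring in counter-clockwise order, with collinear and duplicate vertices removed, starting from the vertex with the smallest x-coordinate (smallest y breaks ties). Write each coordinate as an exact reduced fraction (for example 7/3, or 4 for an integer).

Clipped polygon: [(7,8) (10,8) (10,33/2) (7,61/4)]

1. After x ≥ 7: [(7,0) (11,0) (20,1) (16,19) (7,61/4)]
2. After x ≤ 10: [(7,0) (10,0) (10,33/2) (7,61/4)]
3. After y ≥ 8: [(7,8) (10,8) (10,33/2) (7,61/4)]
4. After y ≤ 17: [(7,8) (10,8) (10,33/2) (7,61/4)]
5. Canonical ring: [(7,8) (10,8) (10,33/2) (7,61/4)]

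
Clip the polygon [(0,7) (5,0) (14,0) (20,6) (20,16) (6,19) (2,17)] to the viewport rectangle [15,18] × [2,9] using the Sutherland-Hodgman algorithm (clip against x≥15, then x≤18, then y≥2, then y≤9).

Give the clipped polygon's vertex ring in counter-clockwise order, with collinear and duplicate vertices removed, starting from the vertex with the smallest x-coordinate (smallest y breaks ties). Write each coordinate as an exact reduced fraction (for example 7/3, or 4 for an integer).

1. After x ≥ 15: [(15,1) (20,6) (20,16) (15,239/14)]
2. After x ≤ 18: [(15,1) (18,4) (18,115/7) (15,239/14)]
3. After y ≥ 2: [(15,2) (16,2) (18,4) (18,115/7) (15,239/14)]
4. After y ≤ 9: [(15,9) (15,2) (16,2) (18,4) (18,9)]
5. Canonical ring: [(15,2) (16,2) (18,4) (18,9) (15,9)]

Clipped polygon: [(15,2) (16,2) (18,4) (18,9) (15,9)]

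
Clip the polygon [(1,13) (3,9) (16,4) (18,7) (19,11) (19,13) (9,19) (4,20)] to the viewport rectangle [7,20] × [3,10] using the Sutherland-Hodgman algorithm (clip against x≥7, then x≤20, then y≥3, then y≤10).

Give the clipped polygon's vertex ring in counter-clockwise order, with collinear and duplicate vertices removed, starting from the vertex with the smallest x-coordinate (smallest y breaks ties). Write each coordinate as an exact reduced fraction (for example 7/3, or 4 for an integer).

Clipped polygon: [(7,97/13) (16,4) (18,7) (75/4,10) (7,10)]

1. After x ≥ 7: [(7,97/13) (16,4) (18,7) (19,11) (19,13) (9,19) (7,97/5)]
2. After x ≤ 20: [(7,97/13) (16,4) (18,7) (19,11) (19,13) (9,19) (7,97/5)]
3. After y ≥ 3: [(7,97/13) (16,4) (18,7) (19,11) (19,13) (9,19) (7,97/5)]
4. After y ≤ 10: [(7,10) (7,97/13) (16,4) (18,7) (75/4,10)]
5. Canonical ring: [(7,97/13) (16,4) (18,7) (75/4,10) (7,10)]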